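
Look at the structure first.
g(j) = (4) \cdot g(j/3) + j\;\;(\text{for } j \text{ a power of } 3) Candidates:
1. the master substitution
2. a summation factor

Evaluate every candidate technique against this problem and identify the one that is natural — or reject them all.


Method: the master substitution — treat m = log base 3 of j as the new clock: one recursion step advances m by one while j scales by 3.
- the master substitution — applies; the problem has the shape this method handles.
- a summation factor: the recursion divides its index rather than shifting it — there is no previous-term chain for a summation factor to telescope.


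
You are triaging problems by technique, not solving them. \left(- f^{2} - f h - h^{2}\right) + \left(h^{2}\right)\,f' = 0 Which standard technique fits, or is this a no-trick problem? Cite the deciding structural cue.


Best approach: the homogeneous substitution — solved for the derivative, the right side is unchanged under scaling h and f together — it depends only on the ratio f/h, so substitute a single ratio variable.


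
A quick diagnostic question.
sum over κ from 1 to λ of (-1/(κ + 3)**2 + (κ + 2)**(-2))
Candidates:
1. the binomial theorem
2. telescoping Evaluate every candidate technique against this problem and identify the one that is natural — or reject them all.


Method: telescoping — the generic term is a one-step difference of (κ + 2)**(-2), so partial sums shortcut to endpoint evaluation.
- the binomial theorem: there is no pair of bases whose matched powers would reassemble into a single binomial power.
- telescoping: applicable, and directly so.


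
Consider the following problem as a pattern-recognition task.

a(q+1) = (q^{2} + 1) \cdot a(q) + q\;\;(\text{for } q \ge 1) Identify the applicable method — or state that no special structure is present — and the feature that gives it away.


Diagnosis: a summation factor — normalize by the running product of q^{2} + 1: the left side becomes a difference, and differences sum.


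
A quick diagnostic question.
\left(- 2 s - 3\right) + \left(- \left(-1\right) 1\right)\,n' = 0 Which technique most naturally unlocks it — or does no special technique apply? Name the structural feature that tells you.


Technique: no special technique — the slope is a pure function of s; integrate both sides and be done.


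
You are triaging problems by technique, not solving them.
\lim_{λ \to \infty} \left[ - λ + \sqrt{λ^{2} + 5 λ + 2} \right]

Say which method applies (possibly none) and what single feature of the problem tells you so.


Diagnosis: conjugate multiplication — \sqrt{λ^{2} + 5 λ + 2} and λ both blow up, but their difference is tame once the conjugate rationalizes it.


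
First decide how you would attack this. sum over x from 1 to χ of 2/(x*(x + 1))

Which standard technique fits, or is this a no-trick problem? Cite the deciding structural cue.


Diagnosis: telescoping — split 2/(x*(x + 1)) by partial fractions and the pieces are one function at shifted arguments — interior terms cancel.


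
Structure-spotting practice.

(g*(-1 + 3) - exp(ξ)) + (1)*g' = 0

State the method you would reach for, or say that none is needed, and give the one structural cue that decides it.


Best approach: a linear integrating factor — arrange it as g' + (-1 + 3)·g = (the forcing term) and the integrating factor does the rest.


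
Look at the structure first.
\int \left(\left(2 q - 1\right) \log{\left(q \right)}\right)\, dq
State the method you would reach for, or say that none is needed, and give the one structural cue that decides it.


Best approach: integration by parts — take \log{\left(q \right)} as the piece to differentiate: what remains is a power-rule integral in disguise.


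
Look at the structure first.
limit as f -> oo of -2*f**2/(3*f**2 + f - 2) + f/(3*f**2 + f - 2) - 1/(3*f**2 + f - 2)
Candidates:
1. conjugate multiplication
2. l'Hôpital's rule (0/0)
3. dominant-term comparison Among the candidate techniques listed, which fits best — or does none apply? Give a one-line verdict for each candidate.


Verdict: dominant-term comparison — at large f only the top-degree terms survive; compare the leading terms and the limit falls out.
- conjugate multiplication — rationalization has no target — no divergent radical difference appears.
- l'Hôpital's rule (0/0): no 0/0 form appears: written as one quotient, top and bottom both grow without bound, and the ratio is decided by their leading terms.
- dominant-term comparison: yes — fits the structure here.


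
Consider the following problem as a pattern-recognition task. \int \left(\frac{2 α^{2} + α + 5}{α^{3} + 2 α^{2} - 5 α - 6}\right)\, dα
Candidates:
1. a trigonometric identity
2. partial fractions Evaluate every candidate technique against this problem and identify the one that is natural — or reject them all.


Best approach: partial fractions — the bottom factors while the top stays lower-degree — split into simple fractions and integrate piece by piece.
- a trigonometric identity: there is no trigonometric structure at all — the integrand carries no sine or cosine to rewrite.
- partial fractions: applies; the problem has the shape this method handles.


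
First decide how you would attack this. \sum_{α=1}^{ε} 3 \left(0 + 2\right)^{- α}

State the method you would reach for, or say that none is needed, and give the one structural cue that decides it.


Best approach: the geometric series formula — consecutive terms stand in a fixed index-free ratio — the geometric sum formula closes it.


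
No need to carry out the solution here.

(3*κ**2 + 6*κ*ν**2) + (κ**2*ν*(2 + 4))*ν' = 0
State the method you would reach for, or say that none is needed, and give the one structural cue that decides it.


Best approach: the exact-equation method — equality of cross partials is the green light — assemble the potential function term by term.


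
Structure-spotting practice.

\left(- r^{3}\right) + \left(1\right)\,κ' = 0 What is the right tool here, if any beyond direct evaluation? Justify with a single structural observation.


Method: no special technique — the slope is a pure function of r; integrate both sides and be done.


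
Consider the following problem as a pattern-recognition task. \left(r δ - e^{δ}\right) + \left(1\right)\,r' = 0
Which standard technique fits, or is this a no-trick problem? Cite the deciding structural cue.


Best approach: a linear integrating factor — the unknown enters only to the first power against a nonzero forcing term — the integrating-factor template applies directly.


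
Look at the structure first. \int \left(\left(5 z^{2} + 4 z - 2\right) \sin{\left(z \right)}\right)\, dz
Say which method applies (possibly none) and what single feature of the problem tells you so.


Diagnosis: integration by parts — a polynomial 5 z^{2} + 4 z - 2 against the kernel \sin{\left(z \right)} is the signature bounded-ladder case for integration by parts.


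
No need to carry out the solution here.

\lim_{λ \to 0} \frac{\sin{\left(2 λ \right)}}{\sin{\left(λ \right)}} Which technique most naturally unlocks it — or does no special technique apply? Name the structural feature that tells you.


Technique: l'Hôpital's rule (0/0) — plug in 0: top and bottom both hit zero, so differentiate each and retry. Expanding numerator and denominator to first order gives the same value — the rule automates exactly that.


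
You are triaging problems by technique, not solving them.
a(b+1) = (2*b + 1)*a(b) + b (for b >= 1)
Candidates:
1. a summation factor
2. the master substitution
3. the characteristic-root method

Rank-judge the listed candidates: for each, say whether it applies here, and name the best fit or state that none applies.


Technique: a summation factor — an index-dependent multiplier 2*b + 1 rules out characteristic roots; a summation factor converts it to a pure difference.
- a summation factor: yes, a natural case for it.
- the master substitution — the recursion shifts the index rather than dividing it.
- the characteristic-root method: an index-dependent weight blocks the pure exponential ansatz.


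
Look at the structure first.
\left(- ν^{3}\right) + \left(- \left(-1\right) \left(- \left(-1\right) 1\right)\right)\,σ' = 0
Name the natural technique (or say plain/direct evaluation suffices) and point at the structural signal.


Method: no special technique — solved for the derivative, σ never appears on the right — this is a direct integration in ν, not a differential-equations problem at heart.


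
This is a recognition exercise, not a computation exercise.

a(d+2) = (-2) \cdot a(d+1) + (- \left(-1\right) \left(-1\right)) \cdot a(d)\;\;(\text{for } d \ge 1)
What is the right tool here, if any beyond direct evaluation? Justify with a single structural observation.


Method: the characteristic-root method — every coefficient is a fixed number and the forcing is zero — substitute r^d and read off the root equation.


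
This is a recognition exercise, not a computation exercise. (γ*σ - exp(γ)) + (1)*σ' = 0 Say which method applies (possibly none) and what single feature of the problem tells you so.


Technique: a linear integrating factor — first power of σ, nonzero forcing: the integrating-factor recipe applies verbatim with p = γ.


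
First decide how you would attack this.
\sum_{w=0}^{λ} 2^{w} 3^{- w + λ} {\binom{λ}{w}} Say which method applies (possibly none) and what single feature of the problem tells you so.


Diagnosis: the binomial theorem — {\binom{λ}{w}} weighting matched powers of 2 and 3 is the expanded form of (2 + 3)^λ — fold it back up.


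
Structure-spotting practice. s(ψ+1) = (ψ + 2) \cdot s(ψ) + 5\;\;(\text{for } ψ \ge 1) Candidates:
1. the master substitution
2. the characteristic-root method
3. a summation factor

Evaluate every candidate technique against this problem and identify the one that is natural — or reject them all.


Best approach: a summation factor — it is first-order linear but the coefficient ψ + 2 depends on the index, so multiply through by a summation factor to telescope it.
- the master substitution: the recursion steps by a constant offset, so exponential reindexing is pointless.
- the characteristic-root method: the coefficients change with the index, which the root method cannot absorb.
- a summation factor — applies; the problem has the shape this method handles.


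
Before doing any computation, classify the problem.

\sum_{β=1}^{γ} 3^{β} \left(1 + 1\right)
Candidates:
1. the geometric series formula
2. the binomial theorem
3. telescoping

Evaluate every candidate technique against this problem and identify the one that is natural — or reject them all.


Best approach: the geometric series formula — the ratio of consecutive terms is the constant 3, independent of the index — a geometric sum.
- the geometric series formula: yes — fits the structure here.
- the binomial theorem — there is no pair of bases whose matched powers would reassemble into a single binomial power.
- telescoping — in the displayed form, no term reappears at a neighboring index to cancel against.


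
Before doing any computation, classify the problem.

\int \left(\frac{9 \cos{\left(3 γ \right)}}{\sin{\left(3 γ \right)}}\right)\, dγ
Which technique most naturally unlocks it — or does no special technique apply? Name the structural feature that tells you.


Verdict: u-substitution — a chain-rule shadow: 9 \cos{\left(3 γ \right)} alongside a function of \sin{\left(3 γ \right)} means u = \sin{\left(3 γ \right)} unwinds the composition in one step.


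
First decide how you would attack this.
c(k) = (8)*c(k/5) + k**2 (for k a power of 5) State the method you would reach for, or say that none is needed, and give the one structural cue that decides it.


Diagnosis: the master substitution — divide-the-index recursion (k/5 inside the call) straightens out once the index is rewritten as 5^m.


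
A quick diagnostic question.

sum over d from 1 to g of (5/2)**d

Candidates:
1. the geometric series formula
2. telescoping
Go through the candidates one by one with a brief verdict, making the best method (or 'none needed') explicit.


Best approach: the geometric series formula — each term is 5/2 times the previous one, so the geometric-series formula applies directly.
- the geometric series formula: a fit — the right tool for this form.
- telescoping — writing out consecutive terms as given produces no pairwise cancellation.


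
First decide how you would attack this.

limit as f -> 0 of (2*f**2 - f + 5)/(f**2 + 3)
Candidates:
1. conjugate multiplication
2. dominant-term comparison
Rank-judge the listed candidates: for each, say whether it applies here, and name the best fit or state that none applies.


Method: no special technique — nothing blocks direct substitution at 0: plug in and finish.
- conjugate multiplication: the conjugate move applies to radical differences, which this is not.
- dominant-term comparison: this is not a rational comparison of growth rates at infinity.


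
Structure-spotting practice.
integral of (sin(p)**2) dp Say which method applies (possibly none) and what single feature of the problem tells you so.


Technique: a trigonometric identity — the even exponent on sin(p)**2 signals one move: rewrite via cos of the doubled angle.


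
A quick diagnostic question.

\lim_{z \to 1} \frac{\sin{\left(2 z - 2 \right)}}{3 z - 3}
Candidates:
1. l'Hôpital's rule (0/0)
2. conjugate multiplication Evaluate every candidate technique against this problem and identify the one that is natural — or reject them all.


Best approach: l'Hôpital's rule (0/0) — numerator and denominator both vanish at 1 — a genuine 0/0 form, which is exactly when l'Hôpital applies. One could equally expand both pieces locally and compare leading terms; the rule does that in one stroke.
- l'Hôpital's rule (0/0): a fit — the right tool for this form.
- conjugate multiplication: no divergent radical difference is present for a conjugate pair to cancel.


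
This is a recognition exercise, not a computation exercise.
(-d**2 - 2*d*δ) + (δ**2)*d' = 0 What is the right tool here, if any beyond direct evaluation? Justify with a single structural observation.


Technique: the homogeneous substitution — solved for the derivative, the right side is unchanged under scaling δ and d together — it depends only on the ratio d/δ, so substitute a single ratio variable. This doubles as a Bernoulli equation in the unknown as written; the homogeneous route needs no setup at all.


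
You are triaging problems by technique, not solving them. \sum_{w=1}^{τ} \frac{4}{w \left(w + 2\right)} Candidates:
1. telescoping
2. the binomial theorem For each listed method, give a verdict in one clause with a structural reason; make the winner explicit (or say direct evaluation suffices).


Verdict: telescoping — the denominator's roots in \frac{4}{w \left(w + 2\right)} sit an integer apart: decomposition produces a self-cancelling chain.
- telescoping — yes — fits the structure here.
- the binomial theorem — there is no pair of bases whose matched powers would reassemble into a single binomial power.


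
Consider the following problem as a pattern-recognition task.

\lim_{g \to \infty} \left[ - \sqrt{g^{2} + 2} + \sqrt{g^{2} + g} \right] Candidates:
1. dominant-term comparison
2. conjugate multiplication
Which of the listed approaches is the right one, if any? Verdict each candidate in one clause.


Best approach: conjugate multiplication — both pieces blow up but their difference is finite; the conjugate trick rationalizes \sqrt{g^{2} + g} - \sqrt{g^{2} + 2}.
- dominant-term comparison — no dominant-degree comparison decides it.
- conjugate multiplication: applies; the problem has the shape this method handles.


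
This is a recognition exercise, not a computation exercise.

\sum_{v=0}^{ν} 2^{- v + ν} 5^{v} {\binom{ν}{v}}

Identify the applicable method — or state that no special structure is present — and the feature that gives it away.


Diagnosis: the binomial theorem — {\binom{ν}{v}} weighting matched powers of 5 and 2 is the expanded form of (5 + 2)^ν — fold it back up.


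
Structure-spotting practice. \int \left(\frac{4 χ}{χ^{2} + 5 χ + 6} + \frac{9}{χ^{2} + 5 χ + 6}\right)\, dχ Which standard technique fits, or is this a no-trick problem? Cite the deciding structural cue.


Best approach: partial fractions — the integrand is a proper rational function and its denominator χ^{2} + 5 χ + 6 factors into distinct pieces, so it splits into simple fractions.


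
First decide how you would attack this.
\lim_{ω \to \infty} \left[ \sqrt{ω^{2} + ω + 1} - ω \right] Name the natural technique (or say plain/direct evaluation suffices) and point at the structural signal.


Technique: conjugate multiplication — divergence minus divergence hides a finite answer — expose it by pairing \sqrt{ω^{2} + ω + 1} - ω with its conjugate.


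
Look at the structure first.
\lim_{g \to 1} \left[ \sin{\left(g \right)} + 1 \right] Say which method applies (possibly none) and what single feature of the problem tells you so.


Diagnosis: no special technique — no vanishing denominator and no indeterminate clash at the point — evaluation is immediate.


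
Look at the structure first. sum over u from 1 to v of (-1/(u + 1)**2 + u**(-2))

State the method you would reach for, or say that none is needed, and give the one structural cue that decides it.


Technique: telescoping — each term adds u**(-2) and subtracts the same expression advanced one index; that subtracted piece cancels against the next term's added copy — only the boundary terms survive.


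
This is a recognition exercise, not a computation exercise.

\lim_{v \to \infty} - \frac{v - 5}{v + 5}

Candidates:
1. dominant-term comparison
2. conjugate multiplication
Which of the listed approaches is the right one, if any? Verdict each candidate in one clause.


Method: dominant-term comparison — divide through by the highest power of v; every lower-order term dies and the dominant terms decide the limit.
- dominant-term comparison: applicable, and directly so.
- conjugate multiplication: rationalization has no target — no divergent radical difference appears.


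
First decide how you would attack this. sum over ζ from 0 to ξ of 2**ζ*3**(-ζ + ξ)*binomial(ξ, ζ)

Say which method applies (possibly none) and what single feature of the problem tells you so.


Method: the binomial theorem — terms weighting binomial(ξ, ζ) against matched powers of 2 and 3 reassemble into (2 + 3)^ξ by the binomial theorem.


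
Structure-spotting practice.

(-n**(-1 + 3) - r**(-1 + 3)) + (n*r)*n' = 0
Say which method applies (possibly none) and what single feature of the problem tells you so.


Method: the homogeneous substitution — solved for the derivative, the right side is unchanged under scaling r and n together — it depends only on the ratio n/r, so substitute a single ratio variable. Rearranged, this also fits the Bernoulli template directly; the homogeneous substitution reads the structure without the rearrangement.


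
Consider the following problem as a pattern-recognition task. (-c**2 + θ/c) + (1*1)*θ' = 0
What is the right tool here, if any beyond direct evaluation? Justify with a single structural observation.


Diagnosis: a linear integrating factor — linear in the unknown with genuine forcing: multiply through by the exponential of the integrated coefficient and the left side closes into one derivative.


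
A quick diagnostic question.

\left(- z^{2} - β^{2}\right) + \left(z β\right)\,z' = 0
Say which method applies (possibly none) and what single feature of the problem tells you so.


Best approach: the homogeneous substitution — the slope's numerator and denominator have matching total degree, so it depends only on z/β and the ratio substitution collapses it. Rearranged, this also fits the Bernoulli template directly; the homogeneous substitution reads the structure without the rearrangement.


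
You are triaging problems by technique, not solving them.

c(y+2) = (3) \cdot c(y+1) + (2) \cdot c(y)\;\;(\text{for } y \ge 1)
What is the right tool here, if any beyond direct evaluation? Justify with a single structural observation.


Diagnosis: the characteristic-root method — because shifting y leaves the equation's coefficients unchanged, exponential trials reduce it to algebra.


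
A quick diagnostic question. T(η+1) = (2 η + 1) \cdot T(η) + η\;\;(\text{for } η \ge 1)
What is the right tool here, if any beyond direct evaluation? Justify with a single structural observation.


Best approach: a summation factor — rescale the sequence by the product of the weights 2 η + 1 so far — the recurrence collapses to a plain running sum.


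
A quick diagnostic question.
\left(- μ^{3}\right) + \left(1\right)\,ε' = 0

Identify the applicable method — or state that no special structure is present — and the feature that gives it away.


Verdict: no special technique — the slope is a function of μ alone, so integrate both sides directly.


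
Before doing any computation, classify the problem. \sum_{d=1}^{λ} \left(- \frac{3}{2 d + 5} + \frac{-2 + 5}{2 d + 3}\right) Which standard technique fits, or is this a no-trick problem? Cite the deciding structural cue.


Method: telescoping — the generic term is a one-step difference of \frac{-2 + 5}{2 d + 3}, so partial sums shortcut to endpoint evaluation.


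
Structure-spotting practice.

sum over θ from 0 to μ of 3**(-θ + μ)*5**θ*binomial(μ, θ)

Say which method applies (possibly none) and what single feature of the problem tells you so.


Best approach: the binomial theorem — terms weighting binomial(μ, θ) against matched powers of 5 and 3 reassemble into (5 + 3)^μ by the binomial theorem.


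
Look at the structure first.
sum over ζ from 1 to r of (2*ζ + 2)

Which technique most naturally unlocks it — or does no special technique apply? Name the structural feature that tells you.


Best approach: no special technique — this is bookkeeping, not technique: standard formulas for sums of constant-multiple powers of ζ apply termwise.


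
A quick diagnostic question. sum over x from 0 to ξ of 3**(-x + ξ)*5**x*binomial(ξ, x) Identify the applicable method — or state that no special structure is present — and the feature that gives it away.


Diagnosis: the binomial theorem — binomial(ξ, x) weighting matched powers of 5 and 3 is the expanded form of (5 + 3)^ξ — fold it back up.


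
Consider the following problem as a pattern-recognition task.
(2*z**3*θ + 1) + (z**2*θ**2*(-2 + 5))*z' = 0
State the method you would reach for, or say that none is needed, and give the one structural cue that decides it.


Diagnosis: the exact-equation method — because the two cross partials coincide, the form is conservative as written — recover its potential in (θ, z).


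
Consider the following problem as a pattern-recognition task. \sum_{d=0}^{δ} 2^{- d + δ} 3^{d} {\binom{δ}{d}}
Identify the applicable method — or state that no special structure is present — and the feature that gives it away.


Verdict: the binomial theorem — binomial coefficients against complementary powers of 3 and 2: recognize the binomial expansion and resum.


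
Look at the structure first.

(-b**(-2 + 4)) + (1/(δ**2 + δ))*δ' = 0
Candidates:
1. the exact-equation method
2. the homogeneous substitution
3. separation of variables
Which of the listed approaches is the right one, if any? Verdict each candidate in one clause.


Technique: separation of variables — all dependence on the two variables factors apart, the defining separable shape. Rearranged, this also fits the Bernoulli template directly; separation reads the product structure as given.
- the exact-equation method — with no real cross-dependence between the variables, the exact-equation machinery is a detour rather than the natural reading.
- the homogeneous substitution: the slope changes under joint rescaling, failing the degree-zero test.
- separation of variables — applicable, and directly so.


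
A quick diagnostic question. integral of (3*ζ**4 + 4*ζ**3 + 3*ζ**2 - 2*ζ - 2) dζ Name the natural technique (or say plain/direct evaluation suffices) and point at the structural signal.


Verdict: no special technique — the integrand is a sum of constant multiples of powers of ζ — integrate term by term.


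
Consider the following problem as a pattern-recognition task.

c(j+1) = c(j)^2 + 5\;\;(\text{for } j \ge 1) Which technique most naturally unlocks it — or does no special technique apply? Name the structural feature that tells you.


Technique: no special technique — a nonlinear dependence on earlier terms breaks linearity, and with it every superposition-based closed form.


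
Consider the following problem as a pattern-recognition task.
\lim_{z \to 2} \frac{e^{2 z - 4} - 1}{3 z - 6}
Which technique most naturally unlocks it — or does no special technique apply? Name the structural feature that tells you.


Verdict: l'Hôpital's rule (0/0) — numerator and denominator both vanish at 2 — a genuine 0/0 form, which is exactly when l'Hôpital applies. One could equally expand both pieces locally and compare leading terms; the rule does that in one stroke.


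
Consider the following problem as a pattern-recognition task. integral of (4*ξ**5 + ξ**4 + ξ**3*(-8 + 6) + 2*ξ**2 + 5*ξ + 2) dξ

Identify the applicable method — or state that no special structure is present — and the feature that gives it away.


Method: no special technique — a term-by-term power-rule job in ξ; no substitution or rearrangement earns its keep here.


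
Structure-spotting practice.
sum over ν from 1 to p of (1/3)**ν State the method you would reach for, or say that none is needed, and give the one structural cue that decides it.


Best approach: the geometric series formula — each summand is the previous one scaled by 1/3; that constant multiplier is itself the geometric structure.


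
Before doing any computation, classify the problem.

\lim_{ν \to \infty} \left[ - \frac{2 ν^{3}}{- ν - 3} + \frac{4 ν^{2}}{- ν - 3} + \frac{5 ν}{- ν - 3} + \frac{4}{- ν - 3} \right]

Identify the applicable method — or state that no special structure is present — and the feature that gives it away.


Method: dominant-term comparison — growth-rate triage: the leading powers of ν decide the limit, everything else is noise. As a single quotient, the ∞/∞ shape would yield to repeated differentiation as well — the growth comparison gets there in one look.


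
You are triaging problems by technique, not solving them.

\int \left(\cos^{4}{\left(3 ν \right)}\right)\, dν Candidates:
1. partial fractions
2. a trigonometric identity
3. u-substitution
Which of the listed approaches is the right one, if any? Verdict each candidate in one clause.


Best approach: a trigonometric identity — the even exponent on \cos^{4}{\left(3 ν \right)} signals one move: rewrite via cos of the doubled angle.
- partial fractions — there is no rational-function structure to decompose.
- a trigonometric identity — yes — fits the structure here.
- u-substitution: no subexpression of the integrand pairs with its own derivative as a factor — individual terms may offer their own substitutions, but any change of variable covering the whole integral would have to be constructed from outside the expression.


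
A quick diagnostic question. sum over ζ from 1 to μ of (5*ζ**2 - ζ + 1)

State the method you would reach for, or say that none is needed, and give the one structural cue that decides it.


Diagnosis: no special technique — every summand is a constant multiple of a power of ζ — apply the standard power-sum identities one degree at a time.


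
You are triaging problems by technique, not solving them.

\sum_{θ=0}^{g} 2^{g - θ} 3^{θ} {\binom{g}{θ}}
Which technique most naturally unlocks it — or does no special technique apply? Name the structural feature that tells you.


Diagnosis: the binomial theorem — binomial coefficients against complementary powers of 3 and 2: recognize the binomial expansion and resum.


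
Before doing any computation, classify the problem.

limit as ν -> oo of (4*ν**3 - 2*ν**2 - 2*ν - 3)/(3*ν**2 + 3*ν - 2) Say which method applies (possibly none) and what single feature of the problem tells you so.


Method: dominant-term comparison — divide through by the highest power of ν; every lower-order term dies and the dominant terms decide the limit. Differentiating the expression as a single quotient would eventually settle it as well; matching dominant growth settles it immediately.


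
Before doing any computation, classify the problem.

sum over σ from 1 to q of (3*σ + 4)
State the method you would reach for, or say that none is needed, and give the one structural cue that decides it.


Verdict: no special technique — nothing telescopes and nothing is geometric; polynomial terms in σ sum term by term.


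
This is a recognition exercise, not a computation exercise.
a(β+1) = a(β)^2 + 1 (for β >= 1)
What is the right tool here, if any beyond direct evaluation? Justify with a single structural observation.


Diagnosis: no special technique — no ansatz, no master substitution, no summation factor survives the nonlinearity here.


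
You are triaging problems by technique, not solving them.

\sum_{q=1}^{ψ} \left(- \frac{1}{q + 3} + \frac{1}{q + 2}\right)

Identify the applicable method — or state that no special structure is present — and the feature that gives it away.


Technique: telescoping — the summand is \frac{1}{q + 2} minus the same expression shifted by one, so consecutive terms cancel in pairs.


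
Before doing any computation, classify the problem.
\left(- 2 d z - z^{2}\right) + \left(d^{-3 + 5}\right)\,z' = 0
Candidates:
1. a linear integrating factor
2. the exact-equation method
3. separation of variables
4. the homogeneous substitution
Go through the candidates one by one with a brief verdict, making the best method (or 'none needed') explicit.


Best approach: the homogeneous substitution — the slope's numerator and denominator have matching total degree, so it depends only on z/d and the ratio substitution collapses it. Rearranged, this also fits the Bernoulli template directly; the homogeneous substitution reads the structure without the rearrangement.
- a linear integrating factor: a nonlinear term in the unknown puts this outside the integrating-factor template.
- the exact-equation method: the mixed-partials test fails on this split — it is not an exact differential as presented.
- separation of variables — the two dependences are entangled, not a clean product of one-variable pieces.
- the homogeneous substitution: a fit — the right tool for this form.


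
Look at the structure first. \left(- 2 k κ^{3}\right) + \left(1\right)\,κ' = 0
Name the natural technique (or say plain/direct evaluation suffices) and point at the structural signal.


Best approach: separation of variables — solved for the derivative, the right side splits multiplicatively into a function of each variable alone — divide and integrate each side.


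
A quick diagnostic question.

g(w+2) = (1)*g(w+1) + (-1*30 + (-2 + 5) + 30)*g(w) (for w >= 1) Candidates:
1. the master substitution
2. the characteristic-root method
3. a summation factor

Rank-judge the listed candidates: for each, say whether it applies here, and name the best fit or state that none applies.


Method: the characteristic-root method — the recurrence is linear and homogeneous with constant coefficients, so the ansatz r^w turns it into a polynomial equation for r.
- the master substitution — this is shift-type recursion, outside the divide-and-conquer template.
- the characteristic-root method: yes, a natural case for it.
- a summation factor: the recurrence reaches back more than one step, outside the first-order family a summation factor normalizes.


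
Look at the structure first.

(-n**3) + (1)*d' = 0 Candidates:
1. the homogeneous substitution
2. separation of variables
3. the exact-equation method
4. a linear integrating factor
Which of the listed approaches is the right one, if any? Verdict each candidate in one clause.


Verdict: no special technique — solved for the derivative, no d appears — this is antidifferentiation in n wearing ODE clothing.
- the homogeneous substitution: the ratio of the variables does not determine the slope.
- separation of variables — with no unknown in the slope, separating variables is a formality — the equation integrates directly.
- the exact-equation method — with the unknown absent from both coefficients, the cross-partial test holds emptily — nothing for the exact method to work on.
- a linear integrating factor: the linear template holds only trivially here (the unknown is absent, so the coefficient is zero) — the method is not the natural label.


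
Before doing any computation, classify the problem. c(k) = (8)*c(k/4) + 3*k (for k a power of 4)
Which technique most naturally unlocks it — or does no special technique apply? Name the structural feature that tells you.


Diagnosis: the master substitution — index division is the fingerprint: k/4 in the recursive call means substitute k = 4^m.


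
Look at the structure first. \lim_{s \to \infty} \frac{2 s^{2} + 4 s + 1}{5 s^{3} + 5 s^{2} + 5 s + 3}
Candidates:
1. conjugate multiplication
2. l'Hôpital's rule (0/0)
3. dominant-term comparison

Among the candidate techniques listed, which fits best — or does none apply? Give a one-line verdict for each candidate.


Diagnosis: dominant-term comparison — growth-rate triage: the leading powers of s decide the limit, everything else is noise.
- conjugate multiplication: no difference of divergent radicals appears, so rationalizing has nothing to cancel.
- l'Hôpital's rule (0/0): no 0/0 form appears: written as one quotient, top and bottom both grow without bound, and the ratio is decided by their leading terms.
- dominant-term comparison: applies; the problem has the shape this method handles.


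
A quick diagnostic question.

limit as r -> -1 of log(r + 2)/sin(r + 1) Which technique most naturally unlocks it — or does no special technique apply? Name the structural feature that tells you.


Diagnosis: l'Hôpital's rule (0/0) — numerator and denominator both vanish at -1 — a genuine 0/0 form, which is exactly when l'Hôpital applies. A local series expansion at the point resolves it as well; the rule is the packaged version of that step.


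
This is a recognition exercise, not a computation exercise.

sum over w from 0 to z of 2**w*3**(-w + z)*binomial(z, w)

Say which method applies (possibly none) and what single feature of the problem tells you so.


Verdict: the binomial theorem — binomial coefficients against complementary powers of 2 and 3: recognize the binomial expansion and resum.


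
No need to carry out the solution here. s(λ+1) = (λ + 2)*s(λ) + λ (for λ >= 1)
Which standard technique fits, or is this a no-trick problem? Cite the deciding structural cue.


Technique: a summation factor — it is first-order linear but the coefficient λ + 2 depends on the index, so multiply through by a summation factor to telescope it.


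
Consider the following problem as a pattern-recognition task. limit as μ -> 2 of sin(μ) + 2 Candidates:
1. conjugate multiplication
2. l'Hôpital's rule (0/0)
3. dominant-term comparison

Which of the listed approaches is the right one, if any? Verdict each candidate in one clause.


Diagnosis: no special technique — no zero denominators, no indeterminate clash at 2 — substitute and read off the value.
- conjugate multiplication — there is no infinity-minus-infinity radical difference to rationalize.
- l'Hôpital's rule (0/0) — evaluation at the point is determinate, so the rule has nothing to repair.
- dominant-term comparison — no dominant-degree comparison decides it.


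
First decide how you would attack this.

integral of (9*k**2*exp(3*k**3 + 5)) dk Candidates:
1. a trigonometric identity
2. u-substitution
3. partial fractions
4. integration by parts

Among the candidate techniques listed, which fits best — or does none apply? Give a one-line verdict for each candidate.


Best approach: u-substitution — structure check: outer function, inner expression 3*k**3 + 5, inner derivative as a factor — the classic u = 3*k**3 + 5 pattern.
- a trigonometric identity — with no trigonometric functions present, identity rewriting has no target.
- u-substitution — a fit — the right tool for this form.
- partial fractions: there is no rational-function structure to decompose.
- integration by parts — a polynomial factor is present, but its partner is not an exp, sine, or cosine of a degree-1 argument, nor a logarithm.


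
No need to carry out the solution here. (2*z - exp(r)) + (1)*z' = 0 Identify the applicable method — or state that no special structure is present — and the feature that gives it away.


Best approach: a linear integrating factor — first power of z, nonzero forcing: the integrating-factor recipe applies verbatim with p = 2.


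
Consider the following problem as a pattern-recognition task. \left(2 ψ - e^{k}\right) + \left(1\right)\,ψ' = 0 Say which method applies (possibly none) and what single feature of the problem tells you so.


Diagnosis: a linear integrating factor — the unknown enters only to the first power against a nonzero forcing term — the integrating-factor template applies directly.


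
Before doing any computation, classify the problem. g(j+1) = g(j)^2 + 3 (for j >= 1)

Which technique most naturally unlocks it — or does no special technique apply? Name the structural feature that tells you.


Method: no special technique — each new value is a nonlinear function of earlier ones — scaling arguments and superposition both fail.


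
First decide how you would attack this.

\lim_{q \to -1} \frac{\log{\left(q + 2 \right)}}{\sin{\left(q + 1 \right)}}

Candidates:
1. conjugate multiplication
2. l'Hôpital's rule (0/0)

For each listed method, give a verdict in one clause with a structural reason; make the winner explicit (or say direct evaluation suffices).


Diagnosis: l'Hôpital's rule (0/0) — the 0/0 form at -1 is the signature situation for l'Hôpital's rule. A first-order expansion at the point is an equally standard path; the rule packages it.
- conjugate multiplication — multiplying by a conjugate would not remove any indeterminacy here.
- l'Hôpital's rule (0/0): yes, a natural case for it.


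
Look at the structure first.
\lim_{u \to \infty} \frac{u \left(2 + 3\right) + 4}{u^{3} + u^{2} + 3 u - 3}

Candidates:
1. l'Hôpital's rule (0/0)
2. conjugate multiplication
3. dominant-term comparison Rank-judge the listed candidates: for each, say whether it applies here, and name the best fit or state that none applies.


Method: dominant-term comparison — at large u only the top-degree terms survive; compare the leading terms and the limit falls out.
- l'Hôpital's rule (0/0) — viewed as a single quotient this runs to ∞/∞, not the 0/0 clash this candidate addresses; an at-infinity variant of the rule would resolve it, but comparing leading growth reads the answer without differentiating.
- conjugate multiplication: rationalization has no target — no divergent radical difference appears.
- dominant-term comparison: yes — fits the structure here.


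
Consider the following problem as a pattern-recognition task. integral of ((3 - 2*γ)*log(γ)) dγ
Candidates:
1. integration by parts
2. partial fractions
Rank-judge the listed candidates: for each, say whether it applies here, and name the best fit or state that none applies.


Diagnosis: integration by parts — log(γ) is the classic u in parts — its derivative is a plain reciprocal while 3 - 2*γ absorbs the dv role.
- integration by parts: yes — fits the structure here.
- partial fractions: the expression is not a ratio of polynomials that decomposes further.
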